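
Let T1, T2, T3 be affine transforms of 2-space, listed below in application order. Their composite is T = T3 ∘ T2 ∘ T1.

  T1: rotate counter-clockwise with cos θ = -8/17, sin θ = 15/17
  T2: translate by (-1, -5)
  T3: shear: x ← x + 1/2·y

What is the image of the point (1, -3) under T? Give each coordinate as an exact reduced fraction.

T1 rotate counter-clockwise with cos θ = -8/17, sin θ = 15/17: (1, -3) → (37/17, 39/17)
T2 translate by (-1, -5): (37/17, 39/17) → (20/17, -46/17)
T3 shear: x ← x + 1/2·y: (20/17, -46/17) → (-3/17, -46/17)

T(p) = (-3/17, -46/17)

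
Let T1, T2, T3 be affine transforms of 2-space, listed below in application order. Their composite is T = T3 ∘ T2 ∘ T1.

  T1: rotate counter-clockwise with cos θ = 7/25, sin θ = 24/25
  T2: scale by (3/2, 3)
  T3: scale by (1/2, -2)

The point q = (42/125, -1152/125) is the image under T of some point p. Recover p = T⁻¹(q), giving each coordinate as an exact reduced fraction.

p = (8/5, 0)

T1 = [7/25 -24/25 0; 24/25 7/25 0; 0 0 1]
T2·T1 = [21/50 -36/25 0; 72/25 21/25 0; 0 0 1]
T3·…·T1 = [21/100 -18/25 0; -144/25 -42/25 0; 0 0 1]
det M = -9/2; M⁻¹ = [28/75 -4/25 0; -32/25 -7/150 0; 0 0 1]
M⁻¹ · (42/125, -1152/125)ᵀ = (8/5, 0)ᵀ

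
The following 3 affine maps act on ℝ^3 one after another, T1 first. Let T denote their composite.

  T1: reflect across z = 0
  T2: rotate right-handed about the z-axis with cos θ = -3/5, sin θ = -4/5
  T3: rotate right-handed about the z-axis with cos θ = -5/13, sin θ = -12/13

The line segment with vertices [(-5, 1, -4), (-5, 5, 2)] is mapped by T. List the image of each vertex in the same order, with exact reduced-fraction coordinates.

T1 reflect across z = 0: (-5, 1, -4) → (-5, 1, 4); (-5, 5, 2) → (-5, 5, -2)
T2 rotate right-handed about the z-axis with cos θ = -3/5, sin θ = -4/5: (-5, 1, 4) → (19/5, 17/5, 4); (-5, 5, -2) → (7, 1, -2)
T3 rotate right-handed about the z-axis with cos θ = -5/13, sin θ = -12/13: (19/5, 17/5, 4) → (109/65, -313/65, 4); (7, 1, -2) → (-23/13, -89/13, -2)

image vertices: (109/65, -313/65, 4), (-23/13, -89/13, -2)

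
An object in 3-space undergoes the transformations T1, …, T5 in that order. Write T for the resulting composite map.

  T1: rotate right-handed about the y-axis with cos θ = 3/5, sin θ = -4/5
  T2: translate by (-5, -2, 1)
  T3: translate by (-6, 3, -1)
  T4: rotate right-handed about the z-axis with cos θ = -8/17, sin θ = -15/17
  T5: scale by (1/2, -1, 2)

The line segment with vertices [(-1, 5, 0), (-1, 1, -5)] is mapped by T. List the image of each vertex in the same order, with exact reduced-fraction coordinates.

T1 rotate right-handed about the y-axis with cos θ = 3/5, sin θ = -4/5: (-1, 5, 0) → (-3/5, 5, -4/5); (-1, 1, -5) → (17/5, 1, -19/5)
T2 translate by (-5, -2, 1): (-3/5, 5, -4/5) → (-28/5, 3, 1/5); (17/5, 1, -19/5) → (-8/5, -1, -14/5)
T3 translate by (-6, 3, -1): (-28/5, 3, 1/5) → (-58/5, 6, -4/5); (-8/5, -1, -14/5) → (-38/5, 2, -19/5)
T4 rotate right-handed about the z-axis with cos θ = -8/17, sin θ = -15/17: (-58/5, 6, -4/5) → (914/85, 126/17, -4/5); (-38/5, 2, -19/5) → (454/85, 98/17, -19/5)
T5 scale by (1/2, -1, 2): (914/85, 126/17, -4/5) → (457/85, -126/17, -8/5); (454/85, 98/17, -19/5) → (227/85, -98/17, -38/5)

image vertices: (457/85, -126/17, -8/5), (227/85, -98/17, -38/5)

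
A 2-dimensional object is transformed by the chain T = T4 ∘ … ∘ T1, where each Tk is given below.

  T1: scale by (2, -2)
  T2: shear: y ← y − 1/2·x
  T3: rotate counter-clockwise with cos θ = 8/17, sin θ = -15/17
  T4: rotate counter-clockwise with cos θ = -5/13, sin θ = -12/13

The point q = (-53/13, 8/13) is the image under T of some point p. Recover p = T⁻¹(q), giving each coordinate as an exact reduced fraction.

T1 = [2 0 0; 0 -2 0; 0 0 1]
T2·T1 = [2 0 0; -1 -2 0; 0 0 1]
T3·…·T1 = [1/17 -30/17 0; -38/17 -16/17 0; 0 0 1]
T4·…·T1 = [-461/221 -42/221 0; 178/221 440/221 0; 0 0 1]
det M = -4; M⁻¹ = [-110/221 -21/442 0; 89/442 461/884 0; 0 0 1]
M⁻¹ · (-53/13, 8/13)ᵀ = (2, -1/2)ᵀ

p = (2, -1/2)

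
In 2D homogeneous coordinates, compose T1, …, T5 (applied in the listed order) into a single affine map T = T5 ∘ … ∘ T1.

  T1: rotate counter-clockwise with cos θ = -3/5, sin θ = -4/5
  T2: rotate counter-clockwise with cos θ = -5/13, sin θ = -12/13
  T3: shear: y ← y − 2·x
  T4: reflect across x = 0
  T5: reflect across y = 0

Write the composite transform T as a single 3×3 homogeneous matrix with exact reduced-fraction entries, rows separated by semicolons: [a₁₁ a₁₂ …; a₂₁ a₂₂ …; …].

T1 = [-3/5 4/5 0; -4/5 -3/5 0; 0 0 1]
T2·T1 = [-33/65 -56/65 0; 56/65 -33/65 0; 0 0 1]
T3·…·T1 = [-33/65 -56/65 0; 122/65 79/65 0; 0 0 1]
T4·…·T1 = [33/65 56/65 0; 122/65 79/65 0; 0 0 1]
T5·…·T1 = [33/65 56/65 0; -122/65 -79/65 0; 0 0 1]

T = [33/65 56/65 0; -122/65 -79/65 0; 0 0 1]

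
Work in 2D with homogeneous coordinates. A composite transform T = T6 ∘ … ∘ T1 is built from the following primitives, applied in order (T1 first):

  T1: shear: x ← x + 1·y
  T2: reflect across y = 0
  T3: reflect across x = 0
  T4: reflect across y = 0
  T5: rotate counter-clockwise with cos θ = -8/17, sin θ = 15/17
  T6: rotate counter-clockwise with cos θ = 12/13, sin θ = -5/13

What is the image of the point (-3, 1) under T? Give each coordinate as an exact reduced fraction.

T1 shear: x ← x + 1·y: (-3, 1) → (-2, 1)
T2 reflect across y = 0: (-2, 1) → (-2, -1)
T3 reflect across x = 0: (-2, -1) → (2, -1)
T4 reflect across y = 0: (2, -1) → (2, 1)
T5 rotate counter-clockwise with cos θ = -8/17, sin θ = 15/17: (2, 1) → (-31/17, 22/17)
T6 rotate counter-clockwise with cos θ = 12/13, sin θ = -5/13: (-31/17, 22/17) → (-262/221, 419/221)

T(p) = (-262/221, 419/221)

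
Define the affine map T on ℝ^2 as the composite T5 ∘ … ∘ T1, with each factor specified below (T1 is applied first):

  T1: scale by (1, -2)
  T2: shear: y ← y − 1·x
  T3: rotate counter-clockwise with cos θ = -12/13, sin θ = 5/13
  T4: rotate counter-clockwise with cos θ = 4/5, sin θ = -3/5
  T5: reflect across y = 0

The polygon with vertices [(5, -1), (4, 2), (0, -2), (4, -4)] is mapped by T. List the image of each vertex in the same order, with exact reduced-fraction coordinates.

T1 scale by (1, -2): (5, -1) → (5, 2); (4, 2) → (4, -4); (0, -2) → (0, 4); (4, -4) → (4, 8)
T2 shear: y ← y − 1·x: (5, 2) → (5, -3); (4, -4) → (4, -8); (0, 4) → (0, 4); (4, 8) → (4, 4)
T3 rotate counter-clockwise with cos θ = -12/13, sin θ = 5/13: (5, -3) → (-45/13, 61/13); (4, -8) → (-8/13, 116/13); (0, 4) → (-20/13, -48/13); (4, 4) → (-68/13, -28/13)
T4 rotate counter-clockwise with cos θ = 4/5, sin θ = -3/5: (-45/13, 61/13) → (3/65, 379/65); (-8/13, 116/13) → (316/65, 488/65); (-20/13, -48/13) → (-224/65, -132/65); (-68/13, -28/13) → (-356/65, 92/65)
T5 reflect across y = 0: (3/65, 379/65) → (3/65, -379/65); (316/65, 488/65) → (316/65, -488/65); (-224/65, -132/65) → (-224/65, 132/65); (-356/65, 92/65) → (-356/65, -92/65)

image vertices: (3/65, -379/65), (316/65, -488/65), (-224/65, 132/65), (-356/65, -92/65)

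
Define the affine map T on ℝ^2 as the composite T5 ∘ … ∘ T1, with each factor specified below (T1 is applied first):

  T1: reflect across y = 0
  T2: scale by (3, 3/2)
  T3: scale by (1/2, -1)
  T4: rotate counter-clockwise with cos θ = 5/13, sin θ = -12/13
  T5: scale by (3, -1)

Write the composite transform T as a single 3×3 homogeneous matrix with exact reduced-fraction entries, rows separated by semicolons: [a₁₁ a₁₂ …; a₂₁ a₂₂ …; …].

T = [45/26 54/13 0; 18/13 -15/26 0; 0 0 1]

T1 = [1 0 0; 0 -1 0; 0 0 1]
T2·T1 = [3 0 0; 0 -3/2 0; 0 0 1]
T3·…·T1 = [3/2 0 0; 0 3/2 0; 0 0 1]
T4·…·T1 = [15/26 18/13 0; -18/13 15/26 0; 0 0 1]
T5·…·T1 = [45/26 54/13 0; 18/13 -15/26 0; 0 0 1]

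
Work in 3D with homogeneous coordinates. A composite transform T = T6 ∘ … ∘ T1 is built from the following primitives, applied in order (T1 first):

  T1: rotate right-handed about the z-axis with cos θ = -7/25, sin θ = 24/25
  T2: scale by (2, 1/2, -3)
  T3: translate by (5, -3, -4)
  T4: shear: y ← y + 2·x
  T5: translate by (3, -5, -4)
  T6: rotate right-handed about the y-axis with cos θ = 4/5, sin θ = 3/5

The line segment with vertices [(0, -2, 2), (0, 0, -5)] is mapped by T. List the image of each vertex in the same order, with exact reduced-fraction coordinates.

T1 rotate right-handed about the z-axis with cos θ = -7/25, sin θ = 24/25: (0, -2, 2) → (48/25, 14/25, 2); (0, 0, -5) → (0, 0, -5)
T2 scale by (2, 1/2, -3): (48/25, 14/25, 2) → (96/25, 7/25, -6); (0, 0, -5) → (0, 0, 15)
T3 translate by (5, -3, -4): (96/25, 7/25, -6) → (221/25, -68/25, -10); (0, 0, 15) → (5, -3, 11)
T4 shear: y ← y + 2·x: (221/25, -68/25, -10) → (221/25, 374/25, -10); (5, -3, 11) → (5, 7, 11)
T5 translate by (3, -5, -4): (221/25, 374/25, -10) → (296/25, 249/25, -14); (5, 7, 11) → (8, 2, 7)
T6 rotate right-handed about the y-axis with cos θ = 4/5, sin θ = 3/5: (296/25, 249/25, -14) → (134/125, 249/25, -2288/125); (8, 2, 7) → (53/5, 2, 4/5)

image vertices: (134/125, 249/25, -2288/125), (53/5, 2, 4/5)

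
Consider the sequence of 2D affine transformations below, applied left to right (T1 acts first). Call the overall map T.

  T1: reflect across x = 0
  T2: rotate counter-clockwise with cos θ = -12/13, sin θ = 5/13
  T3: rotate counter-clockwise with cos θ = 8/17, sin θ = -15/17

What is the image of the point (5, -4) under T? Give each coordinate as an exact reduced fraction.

T1 reflect across x = 0: (5, -4) → (-5, -4)
T2 rotate counter-clockwise with cos θ = -12/13, sin θ = 5/13: (-5, -4) → (80/13, 23/13)
T3 rotate counter-clockwise with cos θ = 8/17, sin θ = -15/17: (80/13, 23/13) → (985/221, -1016/221)

T(p) = (985/221, -1016/221)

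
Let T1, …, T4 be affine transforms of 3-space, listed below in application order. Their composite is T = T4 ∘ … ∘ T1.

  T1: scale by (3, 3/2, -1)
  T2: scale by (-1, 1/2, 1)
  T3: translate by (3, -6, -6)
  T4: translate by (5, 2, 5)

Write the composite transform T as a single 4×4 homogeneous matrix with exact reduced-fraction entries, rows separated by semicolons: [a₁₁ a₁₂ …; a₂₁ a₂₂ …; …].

T1 = [3 0 0 0; 0 3/2 0 0; 0 0 -1 0; 0 0 0 1]
T2·T1 = [-3 0 0 0; 0 3/4 0 0; 0 0 -1 0; 0 0 0 1]
T3·…·T1 = [-3 0 0 3; 0 3/4 0 -6; 0 0 -1 -6; 0 0 0 1]
T4·…·T1 = [-3 0 0 8; 0 3/4 0 -4; 0 0 -1 -1; 0 0 0 1]

T = [-3 0 0 8; 0 3/4 0 -4; 0 0 -1 -1; 0 0 0 1]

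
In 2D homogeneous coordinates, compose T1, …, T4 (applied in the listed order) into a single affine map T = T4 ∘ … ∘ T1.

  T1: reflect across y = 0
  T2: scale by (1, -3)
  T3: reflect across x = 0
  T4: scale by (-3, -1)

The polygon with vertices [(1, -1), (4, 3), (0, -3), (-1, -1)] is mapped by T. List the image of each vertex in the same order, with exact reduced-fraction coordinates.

image vertices: (3, 3), (12, -9), (0, 9), (-3, 3)

T1 reflect across y = 0: (1, -1) → (1, 1); (4, 3) → (4, -3); (0, -3) → (0, 3); (-1, -1) → (-1, 1)
T2 scale by (1, -3): (1, 1) → (1, -3); (4, -3) → (4, 9); (0, 3) → (0, -9); (-1, 1) → (-1, -3)
T3 reflect across x = 0: (1, -3) → (-1, -3); (4, 9) → (-4, 9); (0, -9) → (0, -9); (-1, -3) → (1, -3)
T4 scale by (-3, -1): (-1, -3) → (3, 3); (-4, 9) → (12, -9); (0, -9) → (0, 9); (1, -3) → (-3, 3)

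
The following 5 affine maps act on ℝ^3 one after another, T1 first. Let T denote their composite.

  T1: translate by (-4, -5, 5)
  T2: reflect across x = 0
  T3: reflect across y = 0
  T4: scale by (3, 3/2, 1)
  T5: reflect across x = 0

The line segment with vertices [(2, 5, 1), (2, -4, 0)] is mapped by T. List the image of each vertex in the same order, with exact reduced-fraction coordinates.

image vertices: (-6, 0, 6), (-6, 27/2, 5)

T1 translate by (-4, -5, 5): (2, 5, 1) → (-2, 0, 6); (2, -4, 0) → (-2, -9, 5)
T2 reflect across x = 0: (-2, 0, 6) → (2, 0, 6); (-2, -9, 5) → (2, -9, 5)
T3 reflect across y = 0: (2, 0, 6) → (2, 0, 6); (2, -9, 5) → (2, 9, 5)
T4 scale by (3, 3/2, 1): (2, 0, 6) → (6, 0, 6); (2, 9, 5) → (6, 27/2, 5)
T5 reflect across x = 0: (6, 0, 6) → (-6, 0, 6); (6, 27/2, 5) → (-6, 27/2, 5)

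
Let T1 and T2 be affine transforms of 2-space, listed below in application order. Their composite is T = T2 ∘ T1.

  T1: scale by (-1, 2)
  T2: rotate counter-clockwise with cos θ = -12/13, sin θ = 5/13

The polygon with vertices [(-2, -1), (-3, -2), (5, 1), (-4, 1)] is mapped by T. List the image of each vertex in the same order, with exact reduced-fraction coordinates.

image vertices: (-14/13, 34/13), (-16/13, 63/13), (50/13, -49/13), (-58/13, -4/13)

T1 scale by (-1, 2): (-2, -1) → (2, -2); (-3, -2) → (3, -4); (5, 1) → (-5, 2); (-4, 1) → (4, 2)
T2 rotate counter-clockwise with cos θ = -12/13, sin θ = 5/13: (2, -2) → (-14/13, 34/13); (3, -4) → (-16/13, 63/13); (-5, 2) → (50/13, -49/13); (4, 2) → (-58/13, -4/13)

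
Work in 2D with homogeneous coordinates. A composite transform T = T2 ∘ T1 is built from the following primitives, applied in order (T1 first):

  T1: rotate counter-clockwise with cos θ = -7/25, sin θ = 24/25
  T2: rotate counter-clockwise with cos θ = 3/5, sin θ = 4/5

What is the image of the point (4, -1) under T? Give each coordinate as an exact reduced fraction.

T1 rotate counter-clockwise with cos θ = -7/25, sin θ = 24/25: (4, -1) → (-4/25, 103/25)
T2 rotate counter-clockwise with cos θ = 3/5, sin θ = 4/5: (-4/25, 103/25) → (-424/125, 293/125)

T(p) = (-424/125, 293/125)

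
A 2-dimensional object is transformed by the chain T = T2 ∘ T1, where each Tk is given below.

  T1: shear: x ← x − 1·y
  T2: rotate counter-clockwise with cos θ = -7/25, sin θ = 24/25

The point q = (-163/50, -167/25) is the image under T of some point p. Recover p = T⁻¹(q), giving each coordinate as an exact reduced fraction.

p = (-1/2, 5)

T1 = [1 -1 0; 0 1 0; 0 0 1]
T2·T1 = [-7/25 -17/25 0; 24/25 -31/25 0; 0 0 1]
det M = 1; M⁻¹ = [-31/25 17/25 0; -24/25 -7/25 0; 0 0 1]
M⁻¹ · (-163/50, -167/25)ᵀ = (-1/2, 5)ᵀ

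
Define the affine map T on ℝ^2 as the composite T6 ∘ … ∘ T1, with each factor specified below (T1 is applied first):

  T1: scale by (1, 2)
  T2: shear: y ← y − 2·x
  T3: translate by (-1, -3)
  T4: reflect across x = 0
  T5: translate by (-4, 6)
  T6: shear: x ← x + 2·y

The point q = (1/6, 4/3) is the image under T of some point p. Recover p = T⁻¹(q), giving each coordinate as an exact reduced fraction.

p = (-1/2, -4/3)

T1 = [1 0 0; 0 2 0; 0 0 1]
T2·T1 = [1 0 0; -2 2 0; 0 0 1]
T3·…·T1 = [1 0 -1; -2 2 -3; 0 0 1]
T4·…·T1 = [-1 0 1; -2 2 -3; 0 0 1]
T5·…·T1 = [-1 0 -3; -2 2 3; 0 0 1]
T6·…·T1 = [-5 4 3; -2 2 3; 0 0 1]
det M = -2; M⁻¹ = [-1 2 -3; -1 5/2 -9/2; 0 0 1]
M⁻¹ · (1/6, 4/3)ᵀ = (-1/2, -4/3)ᵀ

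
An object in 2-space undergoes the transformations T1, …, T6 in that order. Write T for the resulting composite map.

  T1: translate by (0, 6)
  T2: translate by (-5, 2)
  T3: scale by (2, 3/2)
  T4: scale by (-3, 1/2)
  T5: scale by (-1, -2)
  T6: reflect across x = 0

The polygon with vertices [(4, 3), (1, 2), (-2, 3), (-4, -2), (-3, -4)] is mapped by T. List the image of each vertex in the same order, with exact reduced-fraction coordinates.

T1 translate by (0, 6): (4, 3) → (4, 9); (1, 2) → (1, 8); (-2, 3) → (-2, 9); (-4, -2) → (-4, 4); (-3, -4) → (-3, 2)
T2 translate by (-5, 2): (4, 9) → (-1, 11); (1, 8) → (-4, 10); (-2, 9) → (-7, 11); (-4, 4) → (-9, 6); (-3, 2) → (-8, 4)
T3 scale by (2, 3/2): (-1, 11) → (-2, 33/2); (-4, 10) → (-8, 15); (-7, 11) → (-14, 33/2); (-9, 6) → (-18, 9); (-8, 4) → (-16, 6)
T4 scale by (-3, 1/2): (-2, 33/2) → (6, 33/4); (-8, 15) → (24, 15/2); (-14, 33/2) → (42, 33/4); (-18, 9) → (54, 9/2); (-16, 6) → (48, 3)
T5 scale by (-1, -2): (6, 33/4) → (-6, -33/2); (24, 15/2) → (-24, -15); (42, 33/4) → (-42, -33/2); (54, 9/2) → (-54, -9); (48, 3) → (-48, -6)
T6 reflect across x = 0: (-6, -33/2) → (6, -33/2); (-24, -15) → (24, -15); (-42, -33/2) → (42, -33/2); (-54, -9) → (54, -9); (-48, -6) → (48, -6)

image vertices: (6, -33/2), (24, -15), (42, -33/2), (54, -9), (48, -6)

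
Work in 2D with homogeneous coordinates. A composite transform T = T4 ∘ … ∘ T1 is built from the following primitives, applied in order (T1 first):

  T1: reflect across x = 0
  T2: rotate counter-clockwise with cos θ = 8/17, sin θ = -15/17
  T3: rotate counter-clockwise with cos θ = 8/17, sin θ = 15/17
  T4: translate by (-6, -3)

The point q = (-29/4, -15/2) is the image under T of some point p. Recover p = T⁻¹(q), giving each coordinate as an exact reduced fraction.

p = (5/4, -9/2)

T1 = [-1 0 0; 0 1 0; 0 0 1]
T2·T1 = [-8/17 15/17 0; 15/17 8/17 0; 0 0 1]
T3·…·T1 = [-1 0 0; 0 1 0; 0 0 1]
T4·…·T1 = [-1 0 -6; 0 1 -3; 0 0 1]
det M = -1; M⁻¹ = [-1 0 -6; 0 1 3; 0 0 1]
M⁻¹ · (-29/4, -15/2)ᵀ = (5/4, -9/2)ᵀ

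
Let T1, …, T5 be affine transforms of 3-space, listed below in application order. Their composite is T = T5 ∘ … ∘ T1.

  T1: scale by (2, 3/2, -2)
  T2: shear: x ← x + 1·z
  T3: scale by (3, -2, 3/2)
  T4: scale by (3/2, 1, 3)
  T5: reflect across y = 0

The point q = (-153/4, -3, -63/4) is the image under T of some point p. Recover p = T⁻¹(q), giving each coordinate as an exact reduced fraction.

T1 = [2 0 0 0; 0 3/2 0 0; 0 0 -2 0; 0 0 0 1]
T2·T1 = [2 0 -2 0; 0 3/2 0 0; 0 0 -2 0; 0 0 0 1]
T3·…·T1 = [6 0 -6 0; 0 -3 0 0; 0 0 -3 0; 0 0 0 1]
T4·…·T1 = [9 0 -9 0; 0 -3 0 0; 0 0 -9 0; 0 0 0 1]
T5·…·T1 = [9 0 -9 0; 0 3 0 0; 0 0 -9 0; 0 0 0 1]
det M = -243; M⁻¹ = [1/9 0 -1/9 0; 0 1/3 0 0; 0 0 -1/9 0; 0 0 0 1]
M⁻¹ · (-153/4, -3, -63/4)ᵀ = (-5/2, -1, 7/4)ᵀ

p = (-5/2, -1, 7/4)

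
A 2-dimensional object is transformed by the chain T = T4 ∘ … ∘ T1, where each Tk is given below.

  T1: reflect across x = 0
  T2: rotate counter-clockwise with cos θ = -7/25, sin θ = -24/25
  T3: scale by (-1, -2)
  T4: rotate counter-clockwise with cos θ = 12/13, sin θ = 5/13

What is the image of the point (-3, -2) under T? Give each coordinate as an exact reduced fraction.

T1 reflect across x = 0: (-3, -2) → (3, -2)
T2 rotate counter-clockwise with cos θ = -7/25, sin θ = -24/25: (3, -2) → (-69/25, -58/25)
T3 scale by (-1, -2): (-69/25, -58/25) → (69/25, 116/25)
T4 rotate counter-clockwise with cos θ = 12/13, sin θ = 5/13: (69/25, 116/25) → (248/325, 1737/325)

T(p) = (248/325, 1737/325)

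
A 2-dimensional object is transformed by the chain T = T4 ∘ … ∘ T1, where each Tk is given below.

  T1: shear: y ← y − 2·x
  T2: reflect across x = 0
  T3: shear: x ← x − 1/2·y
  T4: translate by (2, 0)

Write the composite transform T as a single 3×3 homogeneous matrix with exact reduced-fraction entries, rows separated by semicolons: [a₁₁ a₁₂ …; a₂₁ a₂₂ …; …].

T = [0 -1/2 2; -2 1 0; 0 0 1]

T1 = [1 0 0; -2 1 0; 0 0 1]
T2·T1 = [-1 0 0; -2 1 0; 0 0 1]
T3·…·T1 = [0 -1/2 0; -2 1 0; 0 0 1]
T4·…·T1 = [0 -1/2 2; -2 1 0; 0 0 1]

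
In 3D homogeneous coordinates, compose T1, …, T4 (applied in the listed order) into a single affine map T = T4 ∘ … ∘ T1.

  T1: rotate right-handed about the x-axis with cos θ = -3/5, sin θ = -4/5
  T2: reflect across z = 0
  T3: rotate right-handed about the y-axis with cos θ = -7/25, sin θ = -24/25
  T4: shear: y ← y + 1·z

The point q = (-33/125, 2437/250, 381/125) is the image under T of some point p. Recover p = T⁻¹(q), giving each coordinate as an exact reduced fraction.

p = (3, -9/2, 5)

T1 = [1 0 0 0; 0 -3/5 4/5 0; 0 -4/5 -3/5 0; 0 0 0 1]
T2·T1 = [1 0 0 0; 0 -3/5 4/5 0; 0 4/5 3/5 0; 0 0 0 1]
T3·…·T1 = [-7/25 -96/125 -72/125 0; 0 -3/5 4/5 0; 24/25 -28/125 -21/125 0; 0 0 0 1]
T4·…·T1 = [-7/25 -96/125 -72/125 0; 24/25 -103/125 79/125 0; 24/25 -28/125 -21/125 0; 0 0 0 1]
det M = -1; M⁻¹ = [-7/25 0 24/25 0; -96/125 -3/5 47/125 0; -72/125 4/5 -121/125 0; 0 0 0 1]
M⁻¹ · (-33/125, 2437/250, 381/125)ᵀ = (3, -9/2, 5)ᵀ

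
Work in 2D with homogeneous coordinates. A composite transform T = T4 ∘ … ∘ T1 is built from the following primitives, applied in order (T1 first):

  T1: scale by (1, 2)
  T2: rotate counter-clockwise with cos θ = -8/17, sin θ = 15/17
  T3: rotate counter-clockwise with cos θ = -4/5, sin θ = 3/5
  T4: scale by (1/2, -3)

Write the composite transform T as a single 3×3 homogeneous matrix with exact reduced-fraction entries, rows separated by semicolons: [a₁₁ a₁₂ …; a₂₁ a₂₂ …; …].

T1 = [1 0 0; 0 2 0; 0 0 1]
T2·T1 = [-8/17 -30/17 0; 15/17 -16/17 0; 0 0 1]
T3·…·T1 = [-13/85 168/85 0; -84/85 -26/85 0; 0 0 1]
T4·…·T1 = [-13/170 84/85 0; 252/85 78/85 0; 0 0 1]

T = [-13/170 84/85 0; 252/85 78/85 0; 0 0 1]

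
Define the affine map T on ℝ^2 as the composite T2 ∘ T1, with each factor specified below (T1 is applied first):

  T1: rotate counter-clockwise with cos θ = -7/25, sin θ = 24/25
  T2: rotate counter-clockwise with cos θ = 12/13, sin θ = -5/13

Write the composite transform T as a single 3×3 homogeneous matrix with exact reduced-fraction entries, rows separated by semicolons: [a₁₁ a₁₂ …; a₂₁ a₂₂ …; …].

T = [36/325 -323/325 0; 323/325 36/325 0; 0 0 1]

T1 = [-7/25 -24/25 0; 24/25 -7/25 0; 0 0 1]
T2·T1 = [36/325 -323/325 0; 323/325 36/325 0; 0 0 1]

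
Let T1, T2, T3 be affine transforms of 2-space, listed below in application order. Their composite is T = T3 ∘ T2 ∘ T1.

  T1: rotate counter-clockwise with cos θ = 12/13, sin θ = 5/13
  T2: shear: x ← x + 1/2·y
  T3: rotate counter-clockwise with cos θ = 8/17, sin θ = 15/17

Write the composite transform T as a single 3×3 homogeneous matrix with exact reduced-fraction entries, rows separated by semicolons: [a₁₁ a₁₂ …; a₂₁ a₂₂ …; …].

T1 = [12/13 -5/13 0; 5/13 12/13 0; 0 0 1]
T2·T1 = [29/26 1/13 0; 5/13 12/13 0; 0 0 1]
T3·…·T1 = [41/221 -172/221 0; 515/442 111/221 0; 0 0 1]

T = [41/221 -172/221 0; 515/442 111/221 0; 0 0 1]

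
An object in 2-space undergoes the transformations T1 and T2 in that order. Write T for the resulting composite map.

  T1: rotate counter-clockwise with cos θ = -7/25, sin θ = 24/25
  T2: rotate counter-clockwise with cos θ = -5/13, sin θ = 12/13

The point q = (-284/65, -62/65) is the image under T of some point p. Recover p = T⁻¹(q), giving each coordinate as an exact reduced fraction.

p = (4, -2)

T1 = [-7/25 -24/25 0; 24/25 -7/25 0; 0 0 1]
T2·T1 = [-253/325 204/325 0; -204/325 -253/325 0; 0 0 1]
det M = 1; M⁻¹ = [-253/325 -204/325 0; 204/325 -253/325 0; 0 0 1]
M⁻¹ · (-284/65, -62/65)ᵀ = (4, -2)ᵀ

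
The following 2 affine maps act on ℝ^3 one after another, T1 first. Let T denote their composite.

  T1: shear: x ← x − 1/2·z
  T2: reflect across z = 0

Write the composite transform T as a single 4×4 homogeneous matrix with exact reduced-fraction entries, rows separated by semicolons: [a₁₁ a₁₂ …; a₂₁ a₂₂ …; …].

T = [1 0 -1/2 0; 0 1 0 0; 0 0 -1 0; 0 0 0 1]

T1 = [1 0 -1/2 0; 0 1 0 0; 0 0 1 0; 0 0 0 1]
T2·T1 = [1 0 -1/2 0; 0 1 0 0; 0 0 -1 0; 0 0 0 1]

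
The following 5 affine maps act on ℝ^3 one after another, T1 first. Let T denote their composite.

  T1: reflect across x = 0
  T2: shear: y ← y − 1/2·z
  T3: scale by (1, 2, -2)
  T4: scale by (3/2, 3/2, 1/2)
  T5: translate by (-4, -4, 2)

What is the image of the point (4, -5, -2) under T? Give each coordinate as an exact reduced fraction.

T1 reflect across x = 0: (4, -5, -2) → (-4, -5, -2)
T2 shear: y ← y − 1/2·z: (-4, -5, -2) → (-4, -4, -2)
T3 scale by (1, 2, -2): (-4, -4, -2) → (-4, -8, 4)
T4 scale by (3/2, 3/2, 1/2): (-4, -8, 4) → (-6, -12, 2)
T5 translate by (-4, -4, 2): (-6, -12, 2) → (-10, -16, 4)

T(p) = (-10, -16, 4)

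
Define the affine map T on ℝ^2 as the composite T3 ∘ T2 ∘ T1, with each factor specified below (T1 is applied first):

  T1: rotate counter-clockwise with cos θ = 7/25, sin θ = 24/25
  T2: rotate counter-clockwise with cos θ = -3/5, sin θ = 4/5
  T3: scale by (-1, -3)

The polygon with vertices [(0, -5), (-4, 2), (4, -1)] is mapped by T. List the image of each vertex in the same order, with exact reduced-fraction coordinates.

T1 rotate counter-clockwise with cos θ = 7/25, sin θ = 24/25: (0, -5) → (24/5, -7/5); (-4, 2) → (-76/25, -82/25); (4, -1) → (52/25, 89/25)
T2 rotate counter-clockwise with cos θ = -3/5, sin θ = 4/5: (24/5, -7/5) → (-44/25, 117/25); (-76/25, -82/25) → (556/125, -58/125); (52/25, 89/25) → (-512/125, -59/125)
T3 scale by (-1, -3): (-44/25, 117/25) → (44/25, -351/25); (556/125, -58/125) → (-556/125, 174/125); (-512/125, -59/125) → (512/125, 177/125)

image vertices: (44/25, -351/25), (-556/125, 174/125), (512/125, 177/125)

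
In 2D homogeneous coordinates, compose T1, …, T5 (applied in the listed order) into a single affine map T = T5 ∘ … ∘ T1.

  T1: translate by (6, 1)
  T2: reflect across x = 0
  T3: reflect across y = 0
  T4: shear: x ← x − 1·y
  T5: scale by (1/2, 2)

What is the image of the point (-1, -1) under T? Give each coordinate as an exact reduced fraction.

T(p) = (-5/2, 0)

T1 translate by (6, 1): (-1, -1) → (5, 0)
T2 reflect across x = 0: (5, 0) → (-5, 0)
T3 reflect across y = 0: (-5, 0) → (-5, 0)
T4 shear: x ← x − 1·y: (-5, 0) → (-5, 0)
T5 scale by (1/2, 2): (-5, 0) → (-5/2, 0)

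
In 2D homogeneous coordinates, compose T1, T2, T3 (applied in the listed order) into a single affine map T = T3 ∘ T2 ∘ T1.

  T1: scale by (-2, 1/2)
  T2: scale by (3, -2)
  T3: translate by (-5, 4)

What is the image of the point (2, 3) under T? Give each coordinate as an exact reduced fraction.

T1 scale by (-2, 1/2): (2, 3) → (-4, 3/2)
T2 scale by (3, -2): (-4, 3/2) → (-12, -3)
T3 translate by (-5, 4): (-12, -3) → (-17, 1)

T(p) = (-17, 1)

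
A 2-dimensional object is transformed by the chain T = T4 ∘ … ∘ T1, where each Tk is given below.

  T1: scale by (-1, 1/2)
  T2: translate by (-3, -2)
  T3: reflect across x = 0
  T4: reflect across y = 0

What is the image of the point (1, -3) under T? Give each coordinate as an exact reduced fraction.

T(p) = (4, 7/2)

T1 scale by (-1, 1/2): (1, -3) → (-1, -3/2)
T2 translate by (-3, -2): (-1, -3/2) → (-4, -7/2)
T3 reflect across x = 0: (-4, -7/2) → (4, -7/2)
T4 reflect across y = 0: (4, -7/2) → (4, 7/2)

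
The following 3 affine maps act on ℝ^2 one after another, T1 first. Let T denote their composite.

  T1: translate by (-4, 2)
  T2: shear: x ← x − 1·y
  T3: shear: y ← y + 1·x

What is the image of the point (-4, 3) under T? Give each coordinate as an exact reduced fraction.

T1 translate by (-4, 2): (-4, 3) → (-8, 5)
T2 shear: x ← x − 1·y: (-8, 5) → (-13, 5)
T3 shear: y ← y + 1·x: (-13, 5) → (-13, -8)

T(p) = (-13, -8)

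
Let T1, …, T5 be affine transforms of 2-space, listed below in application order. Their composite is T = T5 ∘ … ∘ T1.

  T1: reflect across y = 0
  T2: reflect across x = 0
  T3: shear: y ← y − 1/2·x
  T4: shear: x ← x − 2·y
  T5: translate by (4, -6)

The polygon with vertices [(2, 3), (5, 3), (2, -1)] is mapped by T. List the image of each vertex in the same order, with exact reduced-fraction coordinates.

image vertices: (6, -8), (0, -13/2), (-2, -4)

T1 reflect across y = 0: (2, 3) → (2, -3); (5, 3) → (5, -3); (2, -1) → (2, 1)
T2 reflect across x = 0: (2, -3) → (-2, -3); (5, -3) → (-5, -3); (2, 1) → (-2, 1)
T3 shear: y ← y − 1/2·x: (-2, -3) → (-2, -2); (-5, -3) → (-5, -1/2); (-2, 1) → (-2, 2)
T4 shear: x ← x − 2·y: (-2, -2) → (2, -2); (-5, -1/2) → (-4, -1/2); (-2, 2) → (-6, 2)
T5 translate by (4, -6): (2, -2) → (6, -8); (-4, -1/2) → (0, -13/2); (-6, 2) → (-2, -4)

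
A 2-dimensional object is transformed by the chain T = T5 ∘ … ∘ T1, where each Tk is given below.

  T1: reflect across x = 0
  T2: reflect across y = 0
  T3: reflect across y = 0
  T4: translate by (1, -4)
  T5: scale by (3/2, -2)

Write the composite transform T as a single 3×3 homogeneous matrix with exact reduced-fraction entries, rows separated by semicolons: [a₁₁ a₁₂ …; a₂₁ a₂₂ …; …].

T1 = [-1 0 0; 0 1 0; 0 0 1]
T2·T1 = [-1 0 0; 0 -1 0; 0 0 1]
T3·…·T1 = [-1 0 0; 0 1 0; 0 0 1]
T4·…·T1 = [-1 0 1; 0 1 -4; 0 0 1]
T5·…·T1 = [-3/2 0 3/2; 0 -2 8; 0 0 1]

T = [-3/2 0 3/2; 0 -2 8; 0 0 1]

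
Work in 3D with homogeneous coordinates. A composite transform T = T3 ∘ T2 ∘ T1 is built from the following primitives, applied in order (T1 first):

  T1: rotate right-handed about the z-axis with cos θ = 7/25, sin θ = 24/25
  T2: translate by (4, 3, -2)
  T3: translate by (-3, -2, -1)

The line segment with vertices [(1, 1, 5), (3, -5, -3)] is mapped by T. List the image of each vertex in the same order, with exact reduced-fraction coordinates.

T1 rotate right-handed about the z-axis with cos θ = 7/25, sin θ = 24/25: (1, 1, 5) → (-17/25, 31/25, 5); (3, -5, -3) → (141/25, 37/25, -3)
T2 translate by (4, 3, -2): (-17/25, 31/25, 5) → (83/25, 106/25, 3); (141/25, 37/25, -3) → (241/25, 112/25, -5)
T3 translate by (-3, -2, -1): (83/25, 106/25, 3) → (8/25, 56/25, 2); (241/25, 112/25, -5) → (166/25, 62/25, -6)

image vertices: (8/25, 56/25, 2), (166/25, 62/25, -6)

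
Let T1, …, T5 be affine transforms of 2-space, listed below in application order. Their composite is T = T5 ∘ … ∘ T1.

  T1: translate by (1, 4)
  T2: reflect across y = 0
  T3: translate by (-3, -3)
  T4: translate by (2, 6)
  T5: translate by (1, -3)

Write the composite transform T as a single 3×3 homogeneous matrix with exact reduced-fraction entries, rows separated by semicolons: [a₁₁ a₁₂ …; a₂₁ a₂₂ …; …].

T = [1 0 1; 0 -1 -4; 0 0 1]

T1 = [1 0 1; 0 1 4; 0 0 1]
T2·T1 = [1 0 1; 0 -1 -4; 0 0 1]
T3·…·T1 = [1 0 -2; 0 -1 -7; 0 0 1]
T4·…·T1 = [1 0 0; 0 -1 -1; 0 0 1]
T5·…·T1 = [1 0 1; 0 -1 -4; 0 0 1]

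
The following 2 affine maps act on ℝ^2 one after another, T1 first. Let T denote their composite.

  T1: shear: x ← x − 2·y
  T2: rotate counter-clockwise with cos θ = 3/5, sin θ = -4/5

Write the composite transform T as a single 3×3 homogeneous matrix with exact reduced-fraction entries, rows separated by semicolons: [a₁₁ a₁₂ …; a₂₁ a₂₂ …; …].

T1 = [1 -2 0; 0 1 0; 0 0 1]
T2·T1 = [3/5 -2/5 0; -4/5 11/5 0; 0 0 1]

T = [3/5 -2/5 0; -4/5 11/5 0; 0 0 1]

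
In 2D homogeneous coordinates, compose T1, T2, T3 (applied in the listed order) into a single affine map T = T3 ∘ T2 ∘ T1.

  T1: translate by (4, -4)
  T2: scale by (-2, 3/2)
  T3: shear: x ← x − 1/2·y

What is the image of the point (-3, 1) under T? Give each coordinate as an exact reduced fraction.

T1 translate by (4, -4): (-3, 1) → (1, -3)
T2 scale by (-2, 3/2): (1, -3) → (-2, -9/2)
T3 shear: x ← x − 1/2·y: (-2, -9/2) → (1/4, -9/2)

T(p) = (1/4, -9/2)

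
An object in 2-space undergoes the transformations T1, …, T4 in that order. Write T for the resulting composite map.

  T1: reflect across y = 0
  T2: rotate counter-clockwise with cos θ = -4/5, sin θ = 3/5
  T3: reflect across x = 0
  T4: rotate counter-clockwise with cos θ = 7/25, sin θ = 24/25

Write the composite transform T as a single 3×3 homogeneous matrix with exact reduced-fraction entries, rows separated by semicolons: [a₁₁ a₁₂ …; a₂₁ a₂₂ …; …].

T = [-44/125 -117/125 0; 117/125 -44/125 0; 0 0 1]

T1 = [1 0 0; 0 -1 0; 0 0 1]
T2·T1 = [-4/5 3/5 0; 3/5 4/5 0; 0 0 1]
T3·…·T1 = [4/5 -3/5 0; 3/5 4/5 0; 0 0 1]
T4·…·T1 = [-44/125 -117/125 0; 117/125 -44/125 0; 0 0 1]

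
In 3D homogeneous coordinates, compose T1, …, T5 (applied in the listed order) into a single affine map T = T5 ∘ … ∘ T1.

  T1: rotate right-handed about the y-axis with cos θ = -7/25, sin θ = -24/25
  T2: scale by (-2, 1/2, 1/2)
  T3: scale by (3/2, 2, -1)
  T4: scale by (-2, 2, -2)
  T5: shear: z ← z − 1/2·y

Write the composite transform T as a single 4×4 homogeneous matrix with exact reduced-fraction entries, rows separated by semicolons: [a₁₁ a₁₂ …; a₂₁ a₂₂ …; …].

T = [-42/25 0 -144/25 0; 0 2 0 0; 24/25 -1 -7/25 0; 0 0 0 1]

T1 = [-7/25 0 -24/25 0; 0 1 0 0; 24/25 0 -7/25 0; 0 0 0 1]
T2·T1 = [14/25 0 48/25 0; 0 1/2 0 0; 12/25 0 -7/50 0; 0 0 0 1]
T3·…·T1 = [21/25 0 72/25 0; 0 1 0 0; -12/25 0 7/50 0; 0 0 0 1]
T4·…·T1 = [-42/25 0 -144/25 0; 0 2 0 0; 24/25 0 -7/25 0; 0 0 0 1]
T5·…·T1 = [-42/25 0 -144/25 0; 0 2 0 0; 24/25 -1 -7/25 0; 0 0 0 1]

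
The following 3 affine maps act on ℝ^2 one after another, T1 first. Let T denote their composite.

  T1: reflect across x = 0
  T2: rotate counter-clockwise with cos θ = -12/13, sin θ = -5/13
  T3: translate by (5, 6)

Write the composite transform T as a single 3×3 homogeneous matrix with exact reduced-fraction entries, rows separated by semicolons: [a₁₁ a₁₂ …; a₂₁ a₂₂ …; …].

T1 = [-1 0 0; 0 1 0; 0 0 1]
T2·T1 = [12/13 5/13 0; 5/13 -12/13 0; 0 0 1]
T3·…·T1 = [12/13 5/13 5; 5/13 -12/13 6; 0 0 1]

T = [12/13 5/13 5; 5/13 -12/13 6; 0 0 1]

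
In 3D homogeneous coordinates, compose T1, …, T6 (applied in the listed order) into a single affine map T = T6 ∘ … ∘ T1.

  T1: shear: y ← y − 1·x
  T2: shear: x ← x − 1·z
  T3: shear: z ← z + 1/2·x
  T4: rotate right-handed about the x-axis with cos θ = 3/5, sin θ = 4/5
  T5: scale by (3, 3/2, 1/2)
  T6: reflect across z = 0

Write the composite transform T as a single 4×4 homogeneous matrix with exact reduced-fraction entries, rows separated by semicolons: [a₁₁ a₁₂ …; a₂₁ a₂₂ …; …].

T = [3 0 -3 0; -3/2 9/10 -3/5 0; 1/4 -2/5 -3/20 0; 0 0 0 1]

T1 = [1 0 0 0; -1 1 0 0; 0 0 1 0; 0 0 0 1]
T2·T1 = [1 0 -1 0; -1 1 0 0; 0 0 1 0; 0 0 0 1]
T3·…·T1 = [1 0 -1 0; -1 1 0 0; 1/2 0 1/2 0; 0 0 0 1]
T4·…·T1 = [1 0 -1 0; -1 3/5 -2/5 0; -1/2 4/5 3/10 0; 0 0 0 1]
T5·…·T1 = [3 0 -3 0; -3/2 9/10 -3/5 0; -1/4 2/5 3/20 0; 0 0 0 1]
T6·…·T1 = [3 0 -3 0; -3/2 9/10 -3/5 0; 1/4 -2/5 -3/20 0; 0 0 0 1]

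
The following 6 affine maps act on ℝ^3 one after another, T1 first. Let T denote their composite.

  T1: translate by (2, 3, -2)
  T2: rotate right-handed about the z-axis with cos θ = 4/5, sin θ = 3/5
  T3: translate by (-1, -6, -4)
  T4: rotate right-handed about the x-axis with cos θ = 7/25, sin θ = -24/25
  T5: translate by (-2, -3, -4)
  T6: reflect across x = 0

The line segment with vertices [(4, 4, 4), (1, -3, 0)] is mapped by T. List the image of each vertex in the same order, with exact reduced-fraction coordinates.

T1 translate by (2, 3, -2): (4, 4, 4) → (6, 7, 2); (1, -3, 0) → (3, 0, -2)
T2 rotate right-handed about the z-axis with cos θ = 4/5, sin θ = 3/5: (6, 7, 2) → (3/5, 46/5, 2); (3, 0, -2) → (12/5, 9/5, -2)
T3 translate by (-1, -6, -4): (3/5, 46/5, 2) → (-2/5, 16/5, -2); (12/5, 9/5, -2) → (7/5, -21/5, -6)
T4 rotate right-handed about the x-axis with cos θ = 7/25, sin θ = -24/25: (-2/5, 16/5, -2) → (-2/5, -128/125, -454/125); (7/5, -21/5, -6) → (7/5, -867/125, 294/125)
T5 translate by (-2, -3, -4): (-2/5, -128/125, -454/125) → (-12/5, -503/125, -954/125); (7/5, -867/125, 294/125) → (-3/5, -1242/125, -206/125)
T6 reflect across x = 0: (-12/5, -503/125, -954/125) → (12/5, -503/125, -954/125); (-3/5, -1242/125, -206/125) → (3/5, -1242/125, -206/125)

image vertices: (12/5, -503/125, -954/125), (3/5, -1242/125, -206/125)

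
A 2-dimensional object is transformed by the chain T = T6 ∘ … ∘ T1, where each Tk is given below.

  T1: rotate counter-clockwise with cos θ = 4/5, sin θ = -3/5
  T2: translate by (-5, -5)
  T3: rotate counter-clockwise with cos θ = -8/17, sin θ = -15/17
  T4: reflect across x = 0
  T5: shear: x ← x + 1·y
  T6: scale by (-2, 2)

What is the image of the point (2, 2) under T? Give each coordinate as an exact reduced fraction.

T1 rotate counter-clockwise with cos θ = 4/5, sin θ = -3/5: (2, 2) → (14/5, 2/5)
T2 translate by (-5, -5): (14/5, 2/5) → (-11/5, -23/5)
T3 rotate counter-clockwise with cos θ = -8/17, sin θ = -15/17: (-11/5, -23/5) → (-257/85, 349/85)
T4 reflect across x = 0: (-257/85, 349/85) → (257/85, 349/85)
T5 shear: x ← x + 1·y: (257/85, 349/85) → (606/85, 349/85)
T6 scale by (-2, 2): (606/85, 349/85) → (-1212/85, 698/85)

T(p) = (-1212/85, 698/85)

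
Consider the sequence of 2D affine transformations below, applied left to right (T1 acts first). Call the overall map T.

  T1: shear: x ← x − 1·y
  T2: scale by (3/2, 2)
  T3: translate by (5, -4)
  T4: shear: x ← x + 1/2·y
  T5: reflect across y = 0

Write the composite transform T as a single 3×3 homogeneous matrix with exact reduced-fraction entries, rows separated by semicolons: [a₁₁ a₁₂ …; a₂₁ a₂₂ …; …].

T1 = [1 -1 0; 0 1 0; 0 0 1]
T2·T1 = [3/2 -3/2 0; 0 2 0; 0 0 1]
T3·…·T1 = [3/2 -3/2 5; 0 2 -4; 0 0 1]
T4·…·T1 = [3/2 -1/2 3; 0 2 -4; 0 0 1]
T5·…·T1 = [3/2 -1/2 3; 0 -2 4; 0 0 1]

T = [3/2 -1/2 3; 0 -2 4; 0 0 1]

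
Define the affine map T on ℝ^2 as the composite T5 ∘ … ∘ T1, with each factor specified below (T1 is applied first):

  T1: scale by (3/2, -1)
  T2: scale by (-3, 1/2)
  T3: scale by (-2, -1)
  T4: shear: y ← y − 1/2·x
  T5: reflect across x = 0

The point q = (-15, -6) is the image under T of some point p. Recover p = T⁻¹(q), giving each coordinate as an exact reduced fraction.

p = (5/3, 3)

T1 = [3/2 0 0; 0 -1 0; 0 0 1]
T2·T1 = [-9/2 0 0; 0 -1/2 0; 0 0 1]
T3·…·T1 = [9 0 0; 0 1/2 0; 0 0 1]
T4·…·T1 = [9 0 0; -9/2 1/2 0; 0 0 1]
T5·…·T1 = [-9 0 0; -9/2 1/2 0; 0 0 1]
det M = -9/2; M⁻¹ = [-1/9 0 0; -1 2 0; 0 0 1]
M⁻¹ · (-15, -6)ᵀ = (5/3, 3)ᵀ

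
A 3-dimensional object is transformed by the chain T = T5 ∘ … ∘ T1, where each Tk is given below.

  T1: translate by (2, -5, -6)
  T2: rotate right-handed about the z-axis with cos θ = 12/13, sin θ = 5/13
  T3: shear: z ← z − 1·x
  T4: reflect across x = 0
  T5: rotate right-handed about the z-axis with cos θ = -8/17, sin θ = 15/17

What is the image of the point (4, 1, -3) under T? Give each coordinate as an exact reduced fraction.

T(p) = (1006/221, -1236/221, -209/13)

T1 translate by (2, -5, -6): (4, 1, -3) → (6, -4, -9)
T2 rotate right-handed about the z-axis with cos θ = 12/13, sin θ = 5/13: (6, -4, -9) → (92/13, -18/13, -9)
T3 shear: z ← z − 1·x: (92/13, -18/13, -9) → (92/13, -18/13, -209/13)
T4 reflect across x = 0: (92/13, -18/13, -209/13) → (-92/13, -18/13, -209/13)
T5 rotate right-handed about the z-axis with cos θ = -8/17, sin θ = 15/17: (-92/13, -18/13, -209/13) → (1006/221, -1236/221, -209/13)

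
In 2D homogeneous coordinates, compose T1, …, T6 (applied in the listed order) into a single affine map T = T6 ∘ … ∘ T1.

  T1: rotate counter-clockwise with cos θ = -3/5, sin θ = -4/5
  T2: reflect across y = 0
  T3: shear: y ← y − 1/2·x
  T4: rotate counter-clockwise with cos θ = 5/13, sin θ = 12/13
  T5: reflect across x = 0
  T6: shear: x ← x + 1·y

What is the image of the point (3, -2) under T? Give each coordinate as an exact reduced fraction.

T1 rotate counter-clockwise with cos θ = -3/5, sin θ = -4/5: (3, -2) → (-17/5, -6/5)
T2 reflect across y = 0: (-17/5, -6/5) → (-17/5, 6/5)
T3 shear: y ← y − 1/2·x: (-17/5, 6/5) → (-17/5, 29/10)
T4 rotate counter-clockwise with cos θ = 5/13, sin θ = 12/13: (-17/5, 29/10) → (-259/65, -263/130)
T5 reflect across x = 0: (-259/65, -263/130) → (259/65, -263/130)
T6 shear: x ← x + 1·y: (259/65, -263/130) → (51/26, -263/130)

T(p) = (51/26, -263/130)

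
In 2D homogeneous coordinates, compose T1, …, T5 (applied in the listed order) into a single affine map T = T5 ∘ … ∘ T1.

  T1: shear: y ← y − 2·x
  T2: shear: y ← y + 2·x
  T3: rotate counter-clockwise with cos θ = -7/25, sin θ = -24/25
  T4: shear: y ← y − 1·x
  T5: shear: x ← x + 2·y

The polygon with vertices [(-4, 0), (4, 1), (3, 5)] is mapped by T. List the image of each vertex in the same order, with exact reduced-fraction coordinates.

T1 shear: y ← y − 2·x: (-4, 0) → (-4, 8); (4, 1) → (4, -7); (3, 5) → (3, -1)
T2 shear: y ← y + 2·x: (-4, 8) → (-4, 0); (4, -7) → (4, 1); (3, -1) → (3, 5)
T3 rotate counter-clockwise with cos θ = -7/25, sin θ = -24/25: (-4, 0) → (28/25, 96/25); (4, 1) → (-4/25, -103/25); (3, 5) → (99/25, -107/25)
T4 shear: y ← y − 1·x: (28/25, 96/25) → (28/25, 68/25); (-4/25, -103/25) → (-4/25, -99/25); (99/25, -107/25) → (99/25, -206/25)
T5 shear: x ← x + 2·y: (28/25, 68/25) → (164/25, 68/25); (-4/25, -99/25) → (-202/25, -99/25); (99/25, -206/25) → (-313/25, -206/25)

image vertices: (164/25, 68/25), (-202/25, -99/25), (-313/25, -206/25)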